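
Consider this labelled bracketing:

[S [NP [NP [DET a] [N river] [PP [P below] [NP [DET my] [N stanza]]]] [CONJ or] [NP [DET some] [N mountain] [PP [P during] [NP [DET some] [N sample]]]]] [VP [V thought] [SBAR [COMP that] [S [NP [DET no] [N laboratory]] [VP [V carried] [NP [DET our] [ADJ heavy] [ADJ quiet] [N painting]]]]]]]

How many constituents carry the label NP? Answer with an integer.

Scanning left to right, an opening `[NP` appears at word positions 1, 1, 4, 7, 10, 14, 17 — 7 in total.

7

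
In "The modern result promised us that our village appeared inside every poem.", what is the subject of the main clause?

The subject of the main clause is the NP immediately before the verb "promised": "the modern result".

the modern result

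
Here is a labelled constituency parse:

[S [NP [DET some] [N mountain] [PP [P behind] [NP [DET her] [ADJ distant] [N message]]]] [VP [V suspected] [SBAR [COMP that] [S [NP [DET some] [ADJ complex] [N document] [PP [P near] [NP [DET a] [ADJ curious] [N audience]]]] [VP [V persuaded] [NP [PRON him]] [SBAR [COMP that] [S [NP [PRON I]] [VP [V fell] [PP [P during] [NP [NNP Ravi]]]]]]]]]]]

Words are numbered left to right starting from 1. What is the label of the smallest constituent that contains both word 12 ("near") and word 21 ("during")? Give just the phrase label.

S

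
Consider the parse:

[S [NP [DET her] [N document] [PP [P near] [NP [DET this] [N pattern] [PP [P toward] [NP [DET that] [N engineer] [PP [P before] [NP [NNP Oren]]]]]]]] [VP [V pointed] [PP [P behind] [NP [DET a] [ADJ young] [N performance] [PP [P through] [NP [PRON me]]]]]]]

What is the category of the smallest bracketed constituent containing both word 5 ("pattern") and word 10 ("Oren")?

NP

The smallest bracket enclosing both words is [NP this pattern toward that engineer before Oren], so the label is NP.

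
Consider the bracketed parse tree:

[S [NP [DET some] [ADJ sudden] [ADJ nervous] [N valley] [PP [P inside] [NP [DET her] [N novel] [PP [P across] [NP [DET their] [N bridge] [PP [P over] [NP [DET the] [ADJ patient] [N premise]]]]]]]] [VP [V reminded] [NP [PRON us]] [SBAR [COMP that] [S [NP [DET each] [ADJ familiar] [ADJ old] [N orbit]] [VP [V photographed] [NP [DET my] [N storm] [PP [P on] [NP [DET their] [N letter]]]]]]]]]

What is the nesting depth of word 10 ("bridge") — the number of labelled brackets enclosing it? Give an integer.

7

Path from the root down to the word: S → NP → PP → NP → PP → NP → N. That is 7 enclosing brackets.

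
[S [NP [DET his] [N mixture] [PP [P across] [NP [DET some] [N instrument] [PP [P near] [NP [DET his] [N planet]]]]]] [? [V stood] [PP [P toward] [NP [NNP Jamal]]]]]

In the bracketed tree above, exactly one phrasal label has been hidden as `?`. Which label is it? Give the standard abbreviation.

VP

The `?` node immediately contains: V 'stood', PP. That is the internal structure of a verb phrase, so the label is VP.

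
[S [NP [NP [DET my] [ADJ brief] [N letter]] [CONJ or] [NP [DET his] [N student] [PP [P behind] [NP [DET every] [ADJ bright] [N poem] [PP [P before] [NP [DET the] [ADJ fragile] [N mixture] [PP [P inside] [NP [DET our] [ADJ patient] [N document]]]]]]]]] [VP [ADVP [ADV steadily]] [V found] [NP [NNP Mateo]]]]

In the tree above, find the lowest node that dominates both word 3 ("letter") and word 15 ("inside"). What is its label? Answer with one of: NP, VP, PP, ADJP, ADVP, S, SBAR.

NP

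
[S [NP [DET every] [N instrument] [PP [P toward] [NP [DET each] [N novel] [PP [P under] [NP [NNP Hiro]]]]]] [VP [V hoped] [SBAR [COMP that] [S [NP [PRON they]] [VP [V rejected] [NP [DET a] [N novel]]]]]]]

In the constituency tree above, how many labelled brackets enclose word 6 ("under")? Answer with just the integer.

Path from the root down to the word: S → NP → PP → NP → PP → P. That is 6 enclosing brackets.

6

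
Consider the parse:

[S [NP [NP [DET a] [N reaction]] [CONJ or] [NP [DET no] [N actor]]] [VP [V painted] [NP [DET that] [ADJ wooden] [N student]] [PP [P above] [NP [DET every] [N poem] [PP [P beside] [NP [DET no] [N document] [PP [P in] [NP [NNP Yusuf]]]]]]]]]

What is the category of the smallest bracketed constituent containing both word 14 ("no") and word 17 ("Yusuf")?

Word 14 lies under S → VP → PP → NP → PP → NP → DET; word 17 lies under S → VP → PP → NP → PP → NP → PP → NP → NNP. The lowest shared node is the NP.

NP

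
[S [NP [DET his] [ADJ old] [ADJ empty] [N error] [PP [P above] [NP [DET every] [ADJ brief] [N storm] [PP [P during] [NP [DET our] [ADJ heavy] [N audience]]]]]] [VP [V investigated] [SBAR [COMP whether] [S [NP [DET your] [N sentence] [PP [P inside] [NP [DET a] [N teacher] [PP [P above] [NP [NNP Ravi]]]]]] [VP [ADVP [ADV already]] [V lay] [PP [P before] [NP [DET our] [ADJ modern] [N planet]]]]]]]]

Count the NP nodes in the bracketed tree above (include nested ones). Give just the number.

7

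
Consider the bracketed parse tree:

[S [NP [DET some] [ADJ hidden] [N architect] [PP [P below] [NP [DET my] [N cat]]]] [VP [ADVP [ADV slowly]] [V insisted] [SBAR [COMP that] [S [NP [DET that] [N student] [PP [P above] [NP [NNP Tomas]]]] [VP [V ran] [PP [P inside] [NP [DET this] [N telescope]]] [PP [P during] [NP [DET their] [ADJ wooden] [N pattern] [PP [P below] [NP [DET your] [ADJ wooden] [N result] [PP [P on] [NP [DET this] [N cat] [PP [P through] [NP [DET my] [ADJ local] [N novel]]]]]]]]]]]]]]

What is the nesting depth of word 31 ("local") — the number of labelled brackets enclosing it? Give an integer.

14

Counting open brackets not yet closed at "local": [S [VP [SBAR [S [VP [PP [NP [PP [NP [PP [NP [PP [NP [ADJ = 14.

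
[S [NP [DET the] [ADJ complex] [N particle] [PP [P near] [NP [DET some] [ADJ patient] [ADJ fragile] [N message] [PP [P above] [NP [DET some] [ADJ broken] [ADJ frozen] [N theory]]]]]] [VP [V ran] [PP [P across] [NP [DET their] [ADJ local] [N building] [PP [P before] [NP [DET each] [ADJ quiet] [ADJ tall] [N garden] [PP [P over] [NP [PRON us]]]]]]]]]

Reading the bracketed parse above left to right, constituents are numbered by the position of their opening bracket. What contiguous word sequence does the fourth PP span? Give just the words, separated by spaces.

before each quiet tall garden over us

Opening `[PP` markers occur at word positions 4, 9, 15, 19, 24; the fourth of these opens the constituent [PP before each quiet tall garden over us].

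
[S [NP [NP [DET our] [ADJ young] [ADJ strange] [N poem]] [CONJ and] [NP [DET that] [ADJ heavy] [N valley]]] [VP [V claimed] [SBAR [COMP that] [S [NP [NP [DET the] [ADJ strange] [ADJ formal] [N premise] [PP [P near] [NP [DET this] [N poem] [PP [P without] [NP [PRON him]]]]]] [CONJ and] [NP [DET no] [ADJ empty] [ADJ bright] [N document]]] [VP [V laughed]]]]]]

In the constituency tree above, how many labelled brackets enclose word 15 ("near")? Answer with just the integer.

Counting open brackets not yet closed at "near": [S [VP [SBAR [S [NP [NP [PP [P = 8.

8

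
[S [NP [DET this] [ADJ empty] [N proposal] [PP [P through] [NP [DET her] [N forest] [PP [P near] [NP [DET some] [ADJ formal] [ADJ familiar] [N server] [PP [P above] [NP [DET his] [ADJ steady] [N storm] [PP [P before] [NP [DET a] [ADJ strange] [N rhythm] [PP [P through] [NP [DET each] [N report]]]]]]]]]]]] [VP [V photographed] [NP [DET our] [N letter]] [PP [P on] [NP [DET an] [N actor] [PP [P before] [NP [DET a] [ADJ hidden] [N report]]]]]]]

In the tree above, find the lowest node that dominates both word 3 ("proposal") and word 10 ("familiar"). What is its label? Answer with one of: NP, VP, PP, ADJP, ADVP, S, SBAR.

Word 3 lies under S → NP → N; word 10 lies under S → NP → PP → NP → PP → NP → ADJ. The lowest shared node is the NP.

NP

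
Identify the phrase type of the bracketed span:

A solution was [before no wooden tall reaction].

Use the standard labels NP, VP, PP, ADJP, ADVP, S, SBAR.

PP

The span is built around the preposition "before" — a prepositional phrase (PP).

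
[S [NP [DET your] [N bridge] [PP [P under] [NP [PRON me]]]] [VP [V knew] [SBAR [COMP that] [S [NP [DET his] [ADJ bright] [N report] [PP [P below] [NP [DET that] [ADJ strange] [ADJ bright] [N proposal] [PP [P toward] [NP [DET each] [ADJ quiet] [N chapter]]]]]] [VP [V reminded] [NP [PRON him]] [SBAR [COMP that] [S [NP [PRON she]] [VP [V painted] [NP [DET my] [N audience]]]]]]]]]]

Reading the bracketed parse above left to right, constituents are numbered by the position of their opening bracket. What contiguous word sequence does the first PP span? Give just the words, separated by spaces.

The PP opening brackets appear, in order, over: "under me"; "below that strange bright proposal toward each quiet chapter"; "toward each quiet chapter". The first one spans "under me".

under me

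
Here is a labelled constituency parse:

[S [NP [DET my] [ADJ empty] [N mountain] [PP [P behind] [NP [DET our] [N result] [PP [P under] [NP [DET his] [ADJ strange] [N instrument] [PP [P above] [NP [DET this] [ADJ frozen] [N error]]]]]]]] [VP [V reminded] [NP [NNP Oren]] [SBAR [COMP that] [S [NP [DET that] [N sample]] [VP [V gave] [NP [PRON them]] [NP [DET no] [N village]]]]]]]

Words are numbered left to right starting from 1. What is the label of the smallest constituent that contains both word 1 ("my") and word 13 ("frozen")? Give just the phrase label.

NP

Word 1 lies under S → NP → DET; word 13 lies under S → NP → PP → NP → PP → NP → PP → NP → ADJ. The lowest shared node is the NP.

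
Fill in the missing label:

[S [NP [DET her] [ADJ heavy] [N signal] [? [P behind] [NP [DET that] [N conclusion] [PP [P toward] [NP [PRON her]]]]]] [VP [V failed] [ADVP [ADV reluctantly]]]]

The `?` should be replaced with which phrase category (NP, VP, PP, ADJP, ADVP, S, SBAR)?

PP

Looking at what the `?` directly dominates — P 'behind', NP — this is a prepositional phrase (PP).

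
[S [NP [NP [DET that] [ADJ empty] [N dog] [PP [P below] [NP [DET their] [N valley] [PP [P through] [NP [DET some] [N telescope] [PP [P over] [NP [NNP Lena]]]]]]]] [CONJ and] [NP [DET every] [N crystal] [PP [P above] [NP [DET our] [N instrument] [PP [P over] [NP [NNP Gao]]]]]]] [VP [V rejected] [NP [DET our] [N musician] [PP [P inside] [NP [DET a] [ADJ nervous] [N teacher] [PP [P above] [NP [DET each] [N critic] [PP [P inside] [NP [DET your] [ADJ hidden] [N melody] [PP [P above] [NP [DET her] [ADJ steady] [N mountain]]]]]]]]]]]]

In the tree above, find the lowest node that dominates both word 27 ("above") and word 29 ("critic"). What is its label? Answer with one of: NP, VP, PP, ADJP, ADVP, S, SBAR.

Word 27 lies under S → VP → NP → PP → NP → PP → P; word 29 lies under S → VP → NP → PP → NP → PP → NP → N. The lowest shared node is the PP.

PP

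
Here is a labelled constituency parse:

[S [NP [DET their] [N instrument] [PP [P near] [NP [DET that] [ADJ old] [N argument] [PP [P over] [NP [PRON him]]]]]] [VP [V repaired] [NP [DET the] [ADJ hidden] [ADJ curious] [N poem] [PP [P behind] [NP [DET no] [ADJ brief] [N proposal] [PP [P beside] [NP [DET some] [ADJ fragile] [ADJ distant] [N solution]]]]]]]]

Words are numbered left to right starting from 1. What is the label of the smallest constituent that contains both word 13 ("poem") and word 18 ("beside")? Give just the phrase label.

NP

Both words fall inside [NP the hidden curious poem behind no brief proposal beside some fragile distant solution] (words 10–22), and no smaller constituent contains them both. Label: NP.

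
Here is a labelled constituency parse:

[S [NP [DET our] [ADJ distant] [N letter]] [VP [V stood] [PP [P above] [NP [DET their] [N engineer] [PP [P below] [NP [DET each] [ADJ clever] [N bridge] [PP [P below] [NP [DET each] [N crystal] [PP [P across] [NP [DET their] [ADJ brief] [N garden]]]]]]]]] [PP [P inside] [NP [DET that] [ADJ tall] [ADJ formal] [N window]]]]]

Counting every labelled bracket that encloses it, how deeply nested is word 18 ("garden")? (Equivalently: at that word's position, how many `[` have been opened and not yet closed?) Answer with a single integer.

Path from the root down to the word: S → VP → PP → NP → PP → NP → PP → NP → PP → NP → N. That is 11 enclosing brackets.

11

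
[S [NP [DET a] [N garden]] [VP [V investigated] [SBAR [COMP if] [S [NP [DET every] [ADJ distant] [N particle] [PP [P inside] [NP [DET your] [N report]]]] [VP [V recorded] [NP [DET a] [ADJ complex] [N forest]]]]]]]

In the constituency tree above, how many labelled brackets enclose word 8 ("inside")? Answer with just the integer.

7

Counting open brackets not yet closed at "inside": [S [VP [SBAR [S [NP [PP [P = 7.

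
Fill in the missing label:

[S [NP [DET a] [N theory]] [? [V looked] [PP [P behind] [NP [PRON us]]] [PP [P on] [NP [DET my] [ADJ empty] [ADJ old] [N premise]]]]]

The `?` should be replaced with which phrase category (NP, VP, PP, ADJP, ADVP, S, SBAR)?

VP

The `?` node immediately contains: V 'looked', PP, PP. That is the internal structure of a verb phrase, so the label is VP.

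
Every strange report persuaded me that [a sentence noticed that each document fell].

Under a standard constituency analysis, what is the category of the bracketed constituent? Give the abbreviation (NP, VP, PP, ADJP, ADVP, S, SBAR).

The bracketed span "a sentence noticed that each document fell" is headed by "noticed", making it a clause (S).

S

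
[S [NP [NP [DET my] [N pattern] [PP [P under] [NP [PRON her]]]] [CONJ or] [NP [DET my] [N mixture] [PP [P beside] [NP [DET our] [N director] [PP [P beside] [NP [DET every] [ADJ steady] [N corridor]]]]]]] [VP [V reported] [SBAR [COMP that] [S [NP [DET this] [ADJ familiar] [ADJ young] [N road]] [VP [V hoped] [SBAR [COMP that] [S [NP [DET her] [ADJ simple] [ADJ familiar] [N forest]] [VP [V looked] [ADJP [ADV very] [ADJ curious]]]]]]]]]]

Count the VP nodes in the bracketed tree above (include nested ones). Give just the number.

Listing each VP by its span: [VP reported that this familiar young road hoped that her simple familiar forest looked very curious]; [VP hoped that her simple familiar forest looked very curious]; [VP looked very curious] — that makes 3.

3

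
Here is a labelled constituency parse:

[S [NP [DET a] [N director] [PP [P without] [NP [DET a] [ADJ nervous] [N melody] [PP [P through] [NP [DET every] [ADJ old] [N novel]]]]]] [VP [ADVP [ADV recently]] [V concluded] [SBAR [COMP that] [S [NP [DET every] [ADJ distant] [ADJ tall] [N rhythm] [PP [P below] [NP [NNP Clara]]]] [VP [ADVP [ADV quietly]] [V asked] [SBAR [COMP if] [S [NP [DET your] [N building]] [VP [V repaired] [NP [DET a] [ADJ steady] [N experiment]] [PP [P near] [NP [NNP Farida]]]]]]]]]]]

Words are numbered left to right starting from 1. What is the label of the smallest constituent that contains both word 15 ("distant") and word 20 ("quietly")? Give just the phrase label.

Word 15 lies under S → VP → SBAR → S → NP → ADJ; word 20 lies under S → VP → SBAR → S → VP → ADVP → ADV. The lowest shared node is the S.

S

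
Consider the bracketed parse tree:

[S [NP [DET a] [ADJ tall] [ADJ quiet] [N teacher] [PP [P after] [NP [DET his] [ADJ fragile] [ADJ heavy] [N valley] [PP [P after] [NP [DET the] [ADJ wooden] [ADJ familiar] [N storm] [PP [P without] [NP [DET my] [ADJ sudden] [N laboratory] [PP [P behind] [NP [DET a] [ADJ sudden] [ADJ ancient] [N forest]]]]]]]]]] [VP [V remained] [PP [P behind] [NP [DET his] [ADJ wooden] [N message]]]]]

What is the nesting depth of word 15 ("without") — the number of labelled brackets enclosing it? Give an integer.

8

The word sits inside P, which is inside PP, inside NP, inside PP, inside NP, inside PP, inside NP, inside S — 8 brackets in all.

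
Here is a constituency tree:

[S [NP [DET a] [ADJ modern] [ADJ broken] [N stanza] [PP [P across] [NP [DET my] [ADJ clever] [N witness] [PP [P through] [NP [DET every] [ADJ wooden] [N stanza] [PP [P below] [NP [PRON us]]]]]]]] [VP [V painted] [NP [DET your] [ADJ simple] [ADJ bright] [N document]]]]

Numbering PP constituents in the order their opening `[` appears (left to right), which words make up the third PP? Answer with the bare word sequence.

below us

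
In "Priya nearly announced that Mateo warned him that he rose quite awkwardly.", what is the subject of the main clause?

Priya

The subject of the main clause is the NP immediately before the verb "announced": "Priya".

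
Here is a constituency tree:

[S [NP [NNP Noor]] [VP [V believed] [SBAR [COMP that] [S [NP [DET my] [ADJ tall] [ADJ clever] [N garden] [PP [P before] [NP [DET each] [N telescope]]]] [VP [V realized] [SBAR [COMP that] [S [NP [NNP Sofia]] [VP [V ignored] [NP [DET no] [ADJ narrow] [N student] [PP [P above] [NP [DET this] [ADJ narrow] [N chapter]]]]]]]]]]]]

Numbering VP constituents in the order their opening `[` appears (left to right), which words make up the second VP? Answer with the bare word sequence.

realized that Sofia ignored no narrow student above this narrow chapter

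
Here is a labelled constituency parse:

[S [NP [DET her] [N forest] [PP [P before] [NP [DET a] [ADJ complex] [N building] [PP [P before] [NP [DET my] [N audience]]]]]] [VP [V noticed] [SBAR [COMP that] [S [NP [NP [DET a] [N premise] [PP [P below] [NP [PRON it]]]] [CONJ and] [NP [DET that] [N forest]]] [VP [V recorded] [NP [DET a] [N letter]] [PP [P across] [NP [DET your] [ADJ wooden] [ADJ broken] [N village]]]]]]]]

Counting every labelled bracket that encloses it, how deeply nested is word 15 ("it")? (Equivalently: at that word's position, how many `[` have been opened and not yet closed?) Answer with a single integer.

Path from the root down to the word: S → VP → SBAR → S → NP → NP → PP → NP → PRON. That is 9 enclosing brackets.

9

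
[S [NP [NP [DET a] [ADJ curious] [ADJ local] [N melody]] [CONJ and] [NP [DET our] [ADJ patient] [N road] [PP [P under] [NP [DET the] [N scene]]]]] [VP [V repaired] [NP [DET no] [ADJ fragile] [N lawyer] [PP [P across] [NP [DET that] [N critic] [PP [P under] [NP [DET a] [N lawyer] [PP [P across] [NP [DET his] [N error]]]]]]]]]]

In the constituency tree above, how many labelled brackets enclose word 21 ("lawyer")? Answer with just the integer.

The word sits inside N, which is inside NP, inside PP, inside NP, inside PP, inside NP, inside VP, inside S — 8 brackets in all.

8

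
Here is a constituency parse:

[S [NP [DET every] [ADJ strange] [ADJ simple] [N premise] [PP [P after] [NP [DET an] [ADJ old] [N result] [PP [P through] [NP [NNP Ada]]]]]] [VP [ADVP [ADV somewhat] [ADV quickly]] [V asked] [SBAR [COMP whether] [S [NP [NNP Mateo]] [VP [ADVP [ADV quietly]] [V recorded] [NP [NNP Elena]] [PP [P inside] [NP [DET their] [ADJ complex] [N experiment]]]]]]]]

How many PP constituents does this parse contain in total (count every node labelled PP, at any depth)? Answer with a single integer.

3

Listing each PP by its span: [PP after an old result through Ada]; [PP through Ada]; [PP inside their complex experiment] — that makes 3.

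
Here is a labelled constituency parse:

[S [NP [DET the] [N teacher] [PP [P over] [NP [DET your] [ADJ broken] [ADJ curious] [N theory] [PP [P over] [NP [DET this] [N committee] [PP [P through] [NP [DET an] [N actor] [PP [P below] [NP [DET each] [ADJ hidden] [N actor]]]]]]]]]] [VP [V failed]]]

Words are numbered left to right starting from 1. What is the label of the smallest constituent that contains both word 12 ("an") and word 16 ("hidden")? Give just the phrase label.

NP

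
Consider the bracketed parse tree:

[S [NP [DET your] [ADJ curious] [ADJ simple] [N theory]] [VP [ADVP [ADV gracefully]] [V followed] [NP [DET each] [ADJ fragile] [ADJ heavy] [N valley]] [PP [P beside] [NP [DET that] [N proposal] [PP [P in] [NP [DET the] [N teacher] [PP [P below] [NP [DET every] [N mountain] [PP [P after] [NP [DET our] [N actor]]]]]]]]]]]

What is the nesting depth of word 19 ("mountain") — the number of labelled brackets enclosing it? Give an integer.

9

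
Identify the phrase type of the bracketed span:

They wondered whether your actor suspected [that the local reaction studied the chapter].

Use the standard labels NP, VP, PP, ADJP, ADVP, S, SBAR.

SBAR

The span is built around the complementizer "that" — a subordinate clause (SBAR).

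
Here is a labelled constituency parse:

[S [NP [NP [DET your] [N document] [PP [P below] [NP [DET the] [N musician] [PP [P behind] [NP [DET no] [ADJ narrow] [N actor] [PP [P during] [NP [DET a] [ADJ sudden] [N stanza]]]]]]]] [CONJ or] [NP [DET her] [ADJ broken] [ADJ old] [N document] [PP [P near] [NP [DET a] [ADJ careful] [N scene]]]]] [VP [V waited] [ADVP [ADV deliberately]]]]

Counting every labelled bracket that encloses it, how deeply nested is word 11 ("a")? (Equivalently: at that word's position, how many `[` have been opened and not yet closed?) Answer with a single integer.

Counting open brackets not yet closed at "a": [S [NP [NP [PP [NP [PP [NP [PP [NP [DET = 10.

10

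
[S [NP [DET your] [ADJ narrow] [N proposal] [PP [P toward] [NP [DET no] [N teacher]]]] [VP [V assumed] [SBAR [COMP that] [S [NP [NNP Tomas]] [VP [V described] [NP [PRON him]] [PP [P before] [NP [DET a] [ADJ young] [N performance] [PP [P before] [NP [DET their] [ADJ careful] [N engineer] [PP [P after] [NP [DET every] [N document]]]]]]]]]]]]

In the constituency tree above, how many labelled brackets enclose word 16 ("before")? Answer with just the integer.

Path from the root down to the word: S → VP → SBAR → S → VP → PP → NP → PP → P. That is 9 enclosing brackets.

9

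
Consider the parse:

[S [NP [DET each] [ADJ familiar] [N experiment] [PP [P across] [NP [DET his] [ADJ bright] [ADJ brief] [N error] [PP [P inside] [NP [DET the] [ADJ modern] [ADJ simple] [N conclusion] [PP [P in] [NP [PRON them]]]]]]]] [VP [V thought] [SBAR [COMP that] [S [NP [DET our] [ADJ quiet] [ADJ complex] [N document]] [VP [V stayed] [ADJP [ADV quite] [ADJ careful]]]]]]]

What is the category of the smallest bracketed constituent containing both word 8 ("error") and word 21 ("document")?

The smallest bracket enclosing both words is [S each familiar experiment across his bright brief error inside the modern simple conclusion in them thought that our quiet complex document stayed quite careful], so the label is S.

S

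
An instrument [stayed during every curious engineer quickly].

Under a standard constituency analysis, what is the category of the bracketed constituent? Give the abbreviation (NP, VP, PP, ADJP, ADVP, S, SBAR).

VP

"stayed" is the head of the bracketed span, so the span is a verb phrase: VP.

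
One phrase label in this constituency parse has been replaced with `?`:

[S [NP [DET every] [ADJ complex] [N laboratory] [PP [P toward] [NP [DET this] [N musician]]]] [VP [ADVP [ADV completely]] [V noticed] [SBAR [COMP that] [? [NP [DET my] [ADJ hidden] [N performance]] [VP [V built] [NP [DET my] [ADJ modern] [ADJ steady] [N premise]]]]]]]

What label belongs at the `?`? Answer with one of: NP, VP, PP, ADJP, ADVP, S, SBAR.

S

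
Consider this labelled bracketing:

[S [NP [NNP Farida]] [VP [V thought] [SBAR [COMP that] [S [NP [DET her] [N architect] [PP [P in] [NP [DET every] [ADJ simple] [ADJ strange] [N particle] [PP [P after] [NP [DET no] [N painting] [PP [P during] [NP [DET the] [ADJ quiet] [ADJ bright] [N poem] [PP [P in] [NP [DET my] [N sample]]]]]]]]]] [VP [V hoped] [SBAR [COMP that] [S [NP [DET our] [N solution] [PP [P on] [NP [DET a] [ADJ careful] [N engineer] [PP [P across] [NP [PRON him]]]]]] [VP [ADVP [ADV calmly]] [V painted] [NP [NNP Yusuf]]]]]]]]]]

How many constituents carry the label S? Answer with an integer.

3

The S constituents are: [S Farida thought that her architect in every simple strange particle after no painting during the quiet bright poem in my sample hoped that our solution on a careful engineer across him calmly painted Yusuf]; [S her architect in every simple strange particle after no painting during the quiet bright poem in my sample hoped that our solution on a careful engineer across him calmly painted Yusuf]; [S our solution on a careful engineer across him calmly painted Yusuf]. Total: 3.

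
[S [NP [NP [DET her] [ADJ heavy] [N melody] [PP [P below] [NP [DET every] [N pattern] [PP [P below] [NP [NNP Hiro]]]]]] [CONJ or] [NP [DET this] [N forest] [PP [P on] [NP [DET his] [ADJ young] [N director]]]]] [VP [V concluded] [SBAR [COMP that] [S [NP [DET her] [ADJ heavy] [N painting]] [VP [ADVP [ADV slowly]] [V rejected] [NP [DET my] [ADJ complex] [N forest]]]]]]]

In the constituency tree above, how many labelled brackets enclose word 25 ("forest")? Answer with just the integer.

7

The word sits inside N, which is inside NP, inside VP, inside S, inside SBAR, inside VP, inside S — 7 brackets in all.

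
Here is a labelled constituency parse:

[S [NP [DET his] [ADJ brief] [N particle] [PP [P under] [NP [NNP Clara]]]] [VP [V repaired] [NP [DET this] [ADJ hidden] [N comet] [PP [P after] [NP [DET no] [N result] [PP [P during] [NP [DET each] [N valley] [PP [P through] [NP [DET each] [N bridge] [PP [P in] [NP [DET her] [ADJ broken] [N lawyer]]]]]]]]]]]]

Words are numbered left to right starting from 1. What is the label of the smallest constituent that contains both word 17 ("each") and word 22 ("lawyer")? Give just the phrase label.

NP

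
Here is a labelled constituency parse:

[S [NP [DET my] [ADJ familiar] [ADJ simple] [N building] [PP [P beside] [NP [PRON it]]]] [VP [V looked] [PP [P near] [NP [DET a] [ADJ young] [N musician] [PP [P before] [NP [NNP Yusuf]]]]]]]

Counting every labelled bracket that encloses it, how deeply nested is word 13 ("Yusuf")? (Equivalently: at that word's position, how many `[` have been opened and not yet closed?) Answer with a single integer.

7

Counting open brackets not yet closed at "Yusuf": [S [VP [PP [NP [PP [NP [NNP = 7.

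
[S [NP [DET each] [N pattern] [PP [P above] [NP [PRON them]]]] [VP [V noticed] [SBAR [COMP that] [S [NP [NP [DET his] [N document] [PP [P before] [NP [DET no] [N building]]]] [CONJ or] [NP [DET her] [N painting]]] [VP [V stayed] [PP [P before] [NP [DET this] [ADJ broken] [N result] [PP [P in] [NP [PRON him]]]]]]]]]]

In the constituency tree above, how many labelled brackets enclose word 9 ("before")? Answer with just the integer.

Counting open brackets not yet closed at "before": [S [VP [SBAR [S [NP [NP [PP [P = 8.

8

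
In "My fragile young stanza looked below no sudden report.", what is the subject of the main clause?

my fragile young stanza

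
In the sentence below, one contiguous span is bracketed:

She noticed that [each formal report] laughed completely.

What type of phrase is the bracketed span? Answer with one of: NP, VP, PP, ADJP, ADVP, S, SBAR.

NP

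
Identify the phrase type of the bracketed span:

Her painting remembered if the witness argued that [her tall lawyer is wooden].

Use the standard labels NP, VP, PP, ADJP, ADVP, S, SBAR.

The bracketed span "her tall lawyer is wooden" is headed by "is", making it a clause (S).

S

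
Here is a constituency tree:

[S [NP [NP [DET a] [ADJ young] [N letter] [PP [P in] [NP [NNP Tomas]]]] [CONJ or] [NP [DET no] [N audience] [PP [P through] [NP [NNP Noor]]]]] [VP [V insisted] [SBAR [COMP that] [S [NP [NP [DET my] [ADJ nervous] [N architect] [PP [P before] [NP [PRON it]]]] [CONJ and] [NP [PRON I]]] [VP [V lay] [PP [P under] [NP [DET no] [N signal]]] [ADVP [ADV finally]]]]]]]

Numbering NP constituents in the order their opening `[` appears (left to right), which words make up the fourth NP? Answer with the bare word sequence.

no audience through Noor

Opening `[NP` markers occur at word positions 1, 1, 5, 7, 10, 13, 13, 17, 19, 22; the fourth of these opens the constituent [NP no audience through Noor].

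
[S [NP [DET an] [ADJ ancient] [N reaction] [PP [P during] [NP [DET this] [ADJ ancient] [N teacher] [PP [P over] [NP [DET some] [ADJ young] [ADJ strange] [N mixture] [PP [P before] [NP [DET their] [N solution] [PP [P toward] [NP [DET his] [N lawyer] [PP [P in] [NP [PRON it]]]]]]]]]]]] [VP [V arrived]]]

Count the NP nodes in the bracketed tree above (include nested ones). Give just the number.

6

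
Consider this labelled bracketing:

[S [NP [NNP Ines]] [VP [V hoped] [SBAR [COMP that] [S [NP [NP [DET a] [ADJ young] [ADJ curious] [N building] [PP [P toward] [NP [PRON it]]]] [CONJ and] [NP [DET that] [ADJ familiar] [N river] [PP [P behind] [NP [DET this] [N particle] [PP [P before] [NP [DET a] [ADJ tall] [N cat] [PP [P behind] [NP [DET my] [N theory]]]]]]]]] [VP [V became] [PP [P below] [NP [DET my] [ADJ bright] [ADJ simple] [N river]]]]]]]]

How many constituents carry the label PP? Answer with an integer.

5

Listing each PP by its span: [PP toward it]; [PP behind this particle before a tall cat behind my theory]; [PP before a tall cat behind my theory]; [PP behind my theory]; [PP below my bright simple river] — that makes 5.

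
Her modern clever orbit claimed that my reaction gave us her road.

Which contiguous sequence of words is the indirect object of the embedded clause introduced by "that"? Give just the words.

us

The verb of the embedded clause introduced by "that" is "gave"; its indirect object is the NP "us".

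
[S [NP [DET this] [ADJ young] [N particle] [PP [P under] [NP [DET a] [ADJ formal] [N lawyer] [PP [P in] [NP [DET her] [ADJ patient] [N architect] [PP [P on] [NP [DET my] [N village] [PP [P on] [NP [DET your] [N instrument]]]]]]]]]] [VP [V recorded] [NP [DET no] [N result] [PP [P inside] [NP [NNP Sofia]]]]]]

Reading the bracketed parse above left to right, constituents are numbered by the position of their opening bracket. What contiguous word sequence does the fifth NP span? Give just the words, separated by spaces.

The NP opening brackets appear, in order, over: "this young particle under a formal lawyer in her patient architect on my village on your instrument"; "a formal lawyer in her patient architect on my village on your instrument"; "her patient architect on my village on your instrument"; "my village on your instrument"; "your instrument"; "no result inside Sofia"; "Sofia". The fifth one spans "your instrument".

your instrument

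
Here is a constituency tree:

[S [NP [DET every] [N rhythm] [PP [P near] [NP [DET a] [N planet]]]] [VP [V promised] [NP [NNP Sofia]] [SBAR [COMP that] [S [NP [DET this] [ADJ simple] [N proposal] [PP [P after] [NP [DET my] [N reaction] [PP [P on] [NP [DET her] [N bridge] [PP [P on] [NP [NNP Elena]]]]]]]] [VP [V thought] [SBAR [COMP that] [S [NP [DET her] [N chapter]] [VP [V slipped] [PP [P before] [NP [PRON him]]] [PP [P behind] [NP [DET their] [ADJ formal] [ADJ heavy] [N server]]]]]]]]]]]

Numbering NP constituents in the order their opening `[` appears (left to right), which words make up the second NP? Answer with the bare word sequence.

a planet

In left-to-right order the NP constituents are "every rhythm near a planet"; "a planet"; "Sofia"; "this simple proposal after my reaction on her bridge on Elena"; "my reaction on her bridge on Elena"; "her bridge on Elena"; "Elena"; "her chapter"; "him"; "their formal heavy server". Number 2 is "a planet".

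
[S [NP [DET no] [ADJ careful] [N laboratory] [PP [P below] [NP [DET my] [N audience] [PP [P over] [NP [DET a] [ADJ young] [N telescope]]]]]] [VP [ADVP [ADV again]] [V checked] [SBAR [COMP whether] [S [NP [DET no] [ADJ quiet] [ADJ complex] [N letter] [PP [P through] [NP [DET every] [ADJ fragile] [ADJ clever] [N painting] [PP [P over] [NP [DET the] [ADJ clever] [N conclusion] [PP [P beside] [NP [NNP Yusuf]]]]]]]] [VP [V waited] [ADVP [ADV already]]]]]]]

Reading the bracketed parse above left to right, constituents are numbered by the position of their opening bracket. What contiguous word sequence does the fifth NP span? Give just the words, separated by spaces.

every fragile clever painting over the clever conclusion beside Yusuf

The NP opening brackets appear, in order, over: "no careful laboratory below my audience over a young telescope"; "my audience over a young telescope"; "a young telescope"; "no quiet complex letter through every fragile clever painting over the clever conclusion beside Yusuf"; "every fragile clever painting over the clever conclusion beside Yusuf"; "the clever conclusion beside Yusuf"; "Yusuf". The fifth one spans "every fragile clever painting over the clever conclusion beside Yusuf".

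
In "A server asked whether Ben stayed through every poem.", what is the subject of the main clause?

The subject of the main clause is the NP immediately before the verb "asked": "a server".

a server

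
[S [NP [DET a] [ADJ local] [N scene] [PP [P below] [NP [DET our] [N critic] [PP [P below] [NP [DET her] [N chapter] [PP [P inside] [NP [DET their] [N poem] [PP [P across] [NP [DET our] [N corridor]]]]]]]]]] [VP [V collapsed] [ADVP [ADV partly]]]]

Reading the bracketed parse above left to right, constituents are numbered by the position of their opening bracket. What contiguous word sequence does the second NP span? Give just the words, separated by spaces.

our critic below her chapter inside their poem across our corridor

Opening `[NP` markers occur at word positions 1, 5, 8, 11, 14; the second of these opens the constituent [NP our critic below her chapter inside their poem across our corridor].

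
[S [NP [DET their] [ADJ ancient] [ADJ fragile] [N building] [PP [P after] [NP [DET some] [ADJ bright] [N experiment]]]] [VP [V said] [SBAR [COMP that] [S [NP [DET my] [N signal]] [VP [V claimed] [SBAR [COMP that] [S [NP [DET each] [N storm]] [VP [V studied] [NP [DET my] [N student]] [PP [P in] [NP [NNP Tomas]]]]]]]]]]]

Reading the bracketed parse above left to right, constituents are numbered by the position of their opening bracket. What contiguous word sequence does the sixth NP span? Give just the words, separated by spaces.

Tomas

Opening `[NP` markers occur at word positions 1, 6, 11, 15, 18, 21; the sixth of these opens the constituent [NP Tomas].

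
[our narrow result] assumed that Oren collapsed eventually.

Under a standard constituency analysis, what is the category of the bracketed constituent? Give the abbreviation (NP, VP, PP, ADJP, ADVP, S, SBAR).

The span is built around the noun "result" — a noun phrase (NP).

NP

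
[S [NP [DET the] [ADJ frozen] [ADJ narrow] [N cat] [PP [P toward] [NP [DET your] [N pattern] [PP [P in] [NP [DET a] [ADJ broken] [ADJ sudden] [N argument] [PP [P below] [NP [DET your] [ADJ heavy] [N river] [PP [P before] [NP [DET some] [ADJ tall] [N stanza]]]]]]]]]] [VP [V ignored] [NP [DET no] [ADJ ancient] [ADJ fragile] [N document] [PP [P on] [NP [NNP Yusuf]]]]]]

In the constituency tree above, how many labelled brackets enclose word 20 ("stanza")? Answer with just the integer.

11

Path from the root down to the word: S → NP → PP → NP → PP → NP → PP → NP → PP → NP → N. That is 11 enclosing brackets.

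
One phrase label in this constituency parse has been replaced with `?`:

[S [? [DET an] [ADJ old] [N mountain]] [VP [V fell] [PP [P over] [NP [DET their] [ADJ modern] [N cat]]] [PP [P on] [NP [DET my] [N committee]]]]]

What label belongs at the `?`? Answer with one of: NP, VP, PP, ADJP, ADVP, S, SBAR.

A constituent whose immediate children are DET 'an', ADJ 'old', N 'mountain' is a noun phrase: NP.

NP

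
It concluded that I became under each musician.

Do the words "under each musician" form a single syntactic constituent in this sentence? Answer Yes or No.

"under each musician" is exactly the prepositional phrase [PP under each musician], a complete constituent.

Yes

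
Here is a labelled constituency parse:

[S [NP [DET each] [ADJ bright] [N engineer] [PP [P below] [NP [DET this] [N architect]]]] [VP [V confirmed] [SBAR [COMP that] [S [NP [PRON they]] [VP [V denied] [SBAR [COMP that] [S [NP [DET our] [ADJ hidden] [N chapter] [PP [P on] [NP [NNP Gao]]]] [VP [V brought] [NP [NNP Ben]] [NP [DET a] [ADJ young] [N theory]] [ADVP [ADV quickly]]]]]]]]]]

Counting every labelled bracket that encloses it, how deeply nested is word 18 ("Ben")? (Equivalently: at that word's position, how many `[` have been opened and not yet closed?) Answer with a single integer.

The word sits inside NNP, which is inside NP, inside VP, inside S, inside SBAR, inside VP, inside S, inside SBAR, inside VP, inside S — 10 brackets in all.

10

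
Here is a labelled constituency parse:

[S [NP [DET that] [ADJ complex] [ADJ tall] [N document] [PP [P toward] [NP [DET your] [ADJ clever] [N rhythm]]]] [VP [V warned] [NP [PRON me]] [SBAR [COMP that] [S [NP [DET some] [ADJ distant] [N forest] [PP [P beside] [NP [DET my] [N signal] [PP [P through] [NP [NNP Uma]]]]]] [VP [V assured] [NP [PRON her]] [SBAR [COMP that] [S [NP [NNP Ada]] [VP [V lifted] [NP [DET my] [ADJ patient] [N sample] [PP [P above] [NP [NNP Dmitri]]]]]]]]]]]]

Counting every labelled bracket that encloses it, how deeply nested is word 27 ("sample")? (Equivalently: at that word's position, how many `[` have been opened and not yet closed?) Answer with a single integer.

Path from the root down to the word: S → VP → SBAR → S → VP → SBAR → S → VP → NP → N. That is 10 enclosing brackets.

10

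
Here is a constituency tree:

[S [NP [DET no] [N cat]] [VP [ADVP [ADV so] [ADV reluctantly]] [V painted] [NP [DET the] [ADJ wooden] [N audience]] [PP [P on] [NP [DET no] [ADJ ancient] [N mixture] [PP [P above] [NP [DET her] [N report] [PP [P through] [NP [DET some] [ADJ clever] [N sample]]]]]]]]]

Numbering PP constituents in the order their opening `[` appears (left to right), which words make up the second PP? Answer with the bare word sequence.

above her report through some clever sample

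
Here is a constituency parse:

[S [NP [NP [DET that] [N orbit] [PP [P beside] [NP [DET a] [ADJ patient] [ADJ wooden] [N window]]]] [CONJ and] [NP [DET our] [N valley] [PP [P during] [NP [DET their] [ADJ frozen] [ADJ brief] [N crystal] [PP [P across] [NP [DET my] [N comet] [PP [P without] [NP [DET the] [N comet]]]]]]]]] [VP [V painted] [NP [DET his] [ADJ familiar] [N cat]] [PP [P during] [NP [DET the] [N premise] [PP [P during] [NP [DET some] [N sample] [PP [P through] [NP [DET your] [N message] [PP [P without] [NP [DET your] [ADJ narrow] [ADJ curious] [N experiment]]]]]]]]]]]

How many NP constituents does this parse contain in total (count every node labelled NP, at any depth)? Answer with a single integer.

12

Scanning left to right, an opening `[NP` appears at word positions 1, 1, 4, 9, 12, 17, 20, 23, 27, 30, 33, 36 — 12 in total.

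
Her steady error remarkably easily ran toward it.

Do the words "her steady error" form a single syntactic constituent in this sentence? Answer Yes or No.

These words form the whole noun phrase headed by "error", so yes — one constituent.

Yes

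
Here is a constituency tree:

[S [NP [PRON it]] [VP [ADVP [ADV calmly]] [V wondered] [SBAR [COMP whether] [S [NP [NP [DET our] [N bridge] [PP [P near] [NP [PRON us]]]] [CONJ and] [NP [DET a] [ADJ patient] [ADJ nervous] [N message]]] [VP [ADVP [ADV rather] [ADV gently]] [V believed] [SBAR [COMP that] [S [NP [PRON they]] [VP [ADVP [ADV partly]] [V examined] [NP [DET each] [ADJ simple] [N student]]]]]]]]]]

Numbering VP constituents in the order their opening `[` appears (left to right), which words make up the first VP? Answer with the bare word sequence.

In left-to-right order the VP constituents are "calmly wondered whether our bridge near us and a patient nervous message rather gently believed that they partly examined each simple student"; "rather gently believed that they partly examined each simple student"; "partly examined each simple student". Number 1 is "calmly wondered whether our bridge near us and a patient nervous message rather gently believed that they partly examined each simple student".

calmly wondered whether our bridge near us and a patient nervous message rather gently believed that they partly examined each simple student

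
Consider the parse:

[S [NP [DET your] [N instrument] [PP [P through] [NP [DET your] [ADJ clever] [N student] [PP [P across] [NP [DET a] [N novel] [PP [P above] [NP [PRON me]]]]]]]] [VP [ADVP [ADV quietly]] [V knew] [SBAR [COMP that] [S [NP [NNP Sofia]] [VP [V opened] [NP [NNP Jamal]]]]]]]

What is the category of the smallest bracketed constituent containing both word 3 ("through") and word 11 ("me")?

PP

Word 3 lies under S → NP → PP → P; word 11 lies under S → NP → PP → NP → PP → NP → PP → NP → PRON. The lowest shared node is the PP.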